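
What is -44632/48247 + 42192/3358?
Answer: 942881584/81006713 ≈ 11.640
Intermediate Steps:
-44632/48247 + 42192/3358 = -44632*1/48247 + 42192*(1/3358) = -44632/48247 + 21096/1679 = 942881584/81006713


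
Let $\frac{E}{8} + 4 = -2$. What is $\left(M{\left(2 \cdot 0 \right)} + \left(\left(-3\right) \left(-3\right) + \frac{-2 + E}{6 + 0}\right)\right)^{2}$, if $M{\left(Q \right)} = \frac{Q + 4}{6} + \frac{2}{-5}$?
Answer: $\frac{196}{225} \approx 0.87111$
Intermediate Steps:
$E = -48$ ($E = -32 + 8 \left(-2\right) = -32 - 16 = -48$)
$M{\left(Q \right)} = \frac{4}{15} + \frac{Q}{6}$ ($M{\left(Q \right)} = \left(4 + Q\right) \frac{1}{6} + 2 \left(- \frac{1}{5}\right) = \left(\frac{2}{3} + \frac{Q}{6}\right) - \frac{2}{5} = \frac{4}{15} + \frac{Q}{6}$)
$\left(M{\left(2 \cdot 0 \right)} + \left(\left(-3\right) \left(-3\right) + \frac{-2 + E}{6 + 0}\right)\right)^{2} = \left(\left(\frac{4}{15} + \frac{2 \cdot 0}{6}\right) + \left(\left(-3\right) \left(-3\right) + \frac{-2 - 48}{6 + 0}\right)\right)^{2} = \left(\left(\frac{4}{15} + \frac{1}{6} \cdot 0\right) + \left(9 - \frac{50}{6}\right)\right)^{2} = \left(\left(\frac{4}{15} + 0\right) + \left(9 - \frac{25}{3}\right)\right)^{2} = \left(\frac{4}{15} + \left(9 - \frac{25}{3}\right)\right)^{2} = \left(\frac{4}{15} + \frac{2}{3}\right)^{2} = \left(\frac{14}{15}\right)^{2} = \frac{196}{225}$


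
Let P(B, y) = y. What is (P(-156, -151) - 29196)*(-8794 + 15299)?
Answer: -190902235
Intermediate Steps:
(P(-156, -151) - 29196)*(-8794 + 15299) = (-151 - 29196)*(-8794 + 15299) = -29347*6505 = -190902235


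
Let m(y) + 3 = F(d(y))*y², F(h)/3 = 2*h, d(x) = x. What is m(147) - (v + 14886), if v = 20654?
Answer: 19023595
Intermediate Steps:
F(h) = 6*h (F(h) = 3*(2*h) = 6*h)
m(y) = -3 + 6*y³ (m(y) = -3 + (6*y)*y² = -3 + 6*y³)
m(147) - (v + 14886) = (-3 + 6*147³) - (20654 + 14886) = (-3 + 6*3176523) - 1*35540 = (-3 + 19059138) - 35540 = 19059135 - 35540 = 19023595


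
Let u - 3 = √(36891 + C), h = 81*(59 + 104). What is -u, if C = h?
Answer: -3 - 33*√46 ≈ -226.82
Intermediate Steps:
h = 13203 (h = 81*163 = 13203)
C = 13203
u = 3 + 33*√46 (u = 3 + √(36891 + 13203) = 3 + √50094 = 3 + 33*√46 ≈ 226.82)
-u = -(3 + 33*√46) = -3 - 33*√46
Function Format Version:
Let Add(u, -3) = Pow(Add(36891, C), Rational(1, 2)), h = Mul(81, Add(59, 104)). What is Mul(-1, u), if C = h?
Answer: Add(-3, Mul(-33, Pow(46, Rational(1, 2)))) ≈ -226.82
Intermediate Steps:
h = 13203 (h = Mul(81, 163) = 13203)
C = 13203
u = Add(3, Mul(33, Pow(46, Rational(1, 2)))) (u = Add(3, Pow(Add(36891, 13203), Rational(1, 2))) = Add(3, Pow(50094, Rational(1, 2))) = Add(3, Mul(33, Pow(46, Rational(1, 2)))) ≈ 226.82)
Mul(-1, u) = Mul(-1, Add(3, Mul(33, Pow(46, Rational(1, 2))))) = Add(-3, Mul(-33, Pow(46, Rational(1, 2))))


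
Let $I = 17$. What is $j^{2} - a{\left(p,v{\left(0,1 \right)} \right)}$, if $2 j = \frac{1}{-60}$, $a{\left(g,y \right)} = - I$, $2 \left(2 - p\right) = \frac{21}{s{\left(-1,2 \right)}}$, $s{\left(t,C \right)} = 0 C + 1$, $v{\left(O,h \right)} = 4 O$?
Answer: $\frac{244801}{14400} \approx 17.0$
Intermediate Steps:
$s{\left(t,C \right)} = 1$ ($s{\left(t,C \right)} = 0 + 1 = 1$)
$p = - \frac{17}{2}$ ($p = 2 - \frac{21 \cdot 1^{-1}}{2} = 2 - \frac{21 \cdot 1}{2} = 2 - \frac{21}{2} = - \frac{17}{2} \approx -8.5$)
$a{\left(g,y \right)} = -17$ ($a{\left(g,y \right)} = \left(-1\right) 17 = -17$)
$j = - \frac{1}{120}$ ($j = \frac{1}{2 \left(-60\right)} = \frac{1}{2} \left(- \frac{1}{60}\right) = - \frac{1}{120} \approx -0.0083333$)
$j^{2} - a{\left(p,v{\left(0,1 \right)} \right)} = \left(- \frac{1}{120}\right)^{2} - -17 = \frac{1}{14400} + 17 = \frac{244801}{14400}$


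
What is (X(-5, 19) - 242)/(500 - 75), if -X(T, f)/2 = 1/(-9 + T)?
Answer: -1693/2975 ≈ -0.56908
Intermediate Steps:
X(T, f) = -2/(-9 + T)
(X(-5, 19) - 242)/(500 - 75) = (-2/(-9 - 5) - 242)/(500 - 75) = (-2/(-14) - 242)/425 = (-2*(-1/14) - 242)*(1/425) = (1/7 - 242)*(1/425) = -1693/7*1/425 = -1693/2975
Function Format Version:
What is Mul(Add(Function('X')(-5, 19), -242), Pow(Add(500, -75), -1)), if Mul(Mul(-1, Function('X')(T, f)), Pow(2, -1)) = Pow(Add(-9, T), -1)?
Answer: Rational(-1693, 2975) ≈ -0.56908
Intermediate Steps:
Function('X')(T, f) = Mul(-2, Pow(Add(-9, T), -1))
Mul(Add(Function('X')(-5, 19), -242), Pow(Add(500, -75), -1)) = Mul(Add(Mul(-2, Pow(Add(-9, -5), -1)), -242), Pow(Add(500, -75), -1)) = Mul(Add(Mul(-2, Pow(-14, -1)), -242), Pow(425, -1)) = Mul(Add(Mul(-2, Rational(-1, 14)), -242), Rational(1, 425)) = Mul(Add(Rational(1, 7), -242), Rational(1, 425)) = Mul(Rational(-1693, 7), Rational(1, 425)) = Rational(-1693, 2975)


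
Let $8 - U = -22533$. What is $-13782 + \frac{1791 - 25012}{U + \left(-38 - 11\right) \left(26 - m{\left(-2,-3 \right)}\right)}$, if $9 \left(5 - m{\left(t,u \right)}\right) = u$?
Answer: $- \frac{890180133}{64585} \approx -13783.0$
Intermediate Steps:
$m{\left(t,u \right)} = 5 - \frac{u}{9}$
$U = 22541$ ($U = 8 - -22533 = 8 + 22533 = 22541$)
$-13782 + \frac{1791 - 25012}{U + \left(-38 - 11\right) \left(26 - m{\left(-2,-3 \right)}\right)} = -13782 + \frac{1791 - 25012}{22541 + \left(-38 - 11\right) \left(26 - \left(5 - - \frac{1}{3}\right)\right)} = -13782 - \frac{23221}{22541 - 49 \left(26 - \left(5 + \frac{1}{3}\right)\right)} = -13782 - \frac{23221}{22541 - 49 \left(26 - \frac{16}{3}\right)} = -13782 - \frac{23221}{22541 - \frac{3038}{3}} = -13782 - \frac{23221}{\frac{64585}{3}} = -13782 - \frac{69663}{64585} = - \frac{890180133}{64585}$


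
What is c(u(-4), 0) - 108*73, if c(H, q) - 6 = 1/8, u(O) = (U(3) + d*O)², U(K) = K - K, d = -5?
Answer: -63023/8 ≈ -7877.9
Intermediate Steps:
U(K) = 0
u(O) = 25*O² (u(O) = (0 - 5*O)² = (-5*O)² = 25*O²)
c(H, q) = 49/8 (c(H, q) = 6 + 1/8 = 6 + ⅛ = 49/8)
c(u(-4), 0) - 108*73 = 49/8 - 108*73 = 49/8 - 7884 = -63023/8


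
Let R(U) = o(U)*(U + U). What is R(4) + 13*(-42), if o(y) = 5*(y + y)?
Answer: -226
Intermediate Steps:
o(y) = 10*y (o(y) = 5*(2*y) = 10*y)
R(U) = 20*U² (R(U) = (10*U)*(U + U) = (10*U)*(2*U) = 20*U²)
R(4) + 13*(-42) = 20*4² + 13*(-42) = 20*16 - 546 = 320 - 546 = -226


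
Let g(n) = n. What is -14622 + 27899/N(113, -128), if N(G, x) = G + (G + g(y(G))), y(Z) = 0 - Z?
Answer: -1624387/113 ≈ -14375.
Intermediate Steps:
y(Z) = -Z
N(G, x) = G (N(G, x) = G + (G - G) = G + 0 = G)
-14622 + 27899/N(113, -128) = -14622 + 27899/113 = -1624387/113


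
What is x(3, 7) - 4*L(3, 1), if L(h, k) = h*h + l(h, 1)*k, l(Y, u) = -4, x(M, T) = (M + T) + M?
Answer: -7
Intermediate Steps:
x(M, T) = T + 2*M
L(h, k) = h**2 - 4*k (L(h, k) = h*h - 4*k = h**2 - 4*k)
x(3, 7) - 4*L(3, 1) = (7 + 2*3) - 4*(3**2 - 4*1) = (7 + 6) - 4*(9 - 4) = 13 - 4*5 = 13 - 20 = -7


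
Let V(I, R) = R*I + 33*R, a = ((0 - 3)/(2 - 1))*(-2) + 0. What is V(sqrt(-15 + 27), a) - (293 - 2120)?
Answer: 2025 + 12*sqrt(3) ≈ 2045.8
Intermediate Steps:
a = 6 (a = -3/1*(-2) + 0 = -3*1*(-2) + 0 = -3*(-2) + 0 = 6 + 0 = 6)
V(I, R) = 33*R + I*R (V(I, R) = I*R + 33*R = 33*R + I*R)
V(sqrt(-15 + 27), a) - (293 - 2120) = 6*(33 + sqrt(-15 + 27)) - (293 - 2120) = 6*(33 + sqrt(12)) - 1*(-1827) = 6*(33 + 2*sqrt(3)) + 1827 = (198 + 12*sqrt(3)) + 1827 = 2025 + 12*sqrt(3)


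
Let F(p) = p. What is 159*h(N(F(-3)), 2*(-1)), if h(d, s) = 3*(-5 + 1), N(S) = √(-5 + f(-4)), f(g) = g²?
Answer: -1908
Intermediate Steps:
N(S) = √11 (N(S) = √(-5 + (-4)²) = √(-5 + 16) = √11)
h(d, s) = -12 (h(d, s) = 3*(-4) = -12)
159*h(N(F(-3)), 2*(-1)) = 159*(-12) = -1908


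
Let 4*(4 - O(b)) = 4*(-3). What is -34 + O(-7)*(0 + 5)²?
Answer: 141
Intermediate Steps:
O(b) = 7 (O(b) = 4 - (-3) = 4 - ¼*(-12) = 4 + 3 = 7)
-34 + O(-7)*(0 + 5)² = -34 + 7*(0 + 5)² = -34 + 7*5² = -34 + 7*25 = -34 + 175 = 141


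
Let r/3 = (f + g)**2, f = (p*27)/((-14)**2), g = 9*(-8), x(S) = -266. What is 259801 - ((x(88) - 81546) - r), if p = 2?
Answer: 3429071775/9604 ≈ 3.5705e+5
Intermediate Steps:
g = -72
f = 27/98 (f = (2*27)/((-14)**2) = 54/196 = 54*(1/196) = 27/98 ≈ 0.27551)
r = 148220523/9604 (r = 3*(27/98 - 72)**2 = 3*(-7029/98)**2 = 3*(49406841/9604) = 148220523/9604 ≈ 15433.)
259801 - ((x(88) - 81546) - r) = 259801 - ((-266 - 81546) - 1*148220523/9604) = 259801 - (-81812 - 148220523/9604) = 259801 - 1*(-933942971/9604) = 259801 + 933942971/9604 = 3429071775/9604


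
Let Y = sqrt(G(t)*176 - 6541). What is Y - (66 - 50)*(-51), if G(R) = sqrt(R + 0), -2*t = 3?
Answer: 816 + sqrt(-6541 + 88*I*sqrt(6)) ≈ 817.33 + 80.887*I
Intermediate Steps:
t = -3/2 (t = -1/2*3 = -3/2 ≈ -1.5000)
G(R) = sqrt(R)
Y = sqrt(-6541 + 88*I*sqrt(6)) (Y = sqrt(sqrt(-3/2)*176 - 6541) = sqrt((I*sqrt(6)/2)*176 - 6541) = sqrt(88*I*sqrt(6) - 6541) = sqrt(-6541 + 88*I*sqrt(6)) ≈ 1.332 + 80.887*I)
Y - (66 - 50)*(-51) = sqrt(-6541 + 88*I*sqrt(6)) - (66 - 50)*(-51) = sqrt(-6541 + 88*I*sqrt(6)) - 16*(-51) = sqrt(-6541 + 88*I*sqrt(6)) - 1*(-816) = sqrt(-6541 + 88*I*sqrt(6)) + 816 = 816 + sqrt(-6541 + 88*I*sqrt(6))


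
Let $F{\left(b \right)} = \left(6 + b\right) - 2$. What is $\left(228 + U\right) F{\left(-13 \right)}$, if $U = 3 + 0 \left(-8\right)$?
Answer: $-2079$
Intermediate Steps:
$F{\left(b \right)} = 4 + b$
$U = 3$ ($U = 3 + 0 = 3$)
$\left(228 + U\right) F{\left(-13 \right)} = \left(228 + 3\right) \left(4 - 13\right) = 231 \left(-9\right) = -2079$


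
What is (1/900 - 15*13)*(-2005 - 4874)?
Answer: 402419207/300 ≈ 1.3414e+6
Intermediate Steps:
(1/900 - 15*13)*(-2005 - 4874) = (1/900 - 195)*(-6879) = -175499/900*(-6879) = 402419207/300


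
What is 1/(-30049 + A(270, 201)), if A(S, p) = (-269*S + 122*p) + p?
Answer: -1/77956 ≈ -1.2828e-5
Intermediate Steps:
A(S, p) = -269*S + 123*p
1/(-30049 + A(270, 201)) = 1/(-30049 + (-269*270 + 123*201)) = 1/(-30049 + (-72630 + 24723)) = 1/(-30049 - 47907) = 1/(-77956) = -1/77956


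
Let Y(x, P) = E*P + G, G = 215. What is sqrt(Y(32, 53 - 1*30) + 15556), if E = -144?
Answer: sqrt(12459) ≈ 111.62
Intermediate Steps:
Y(x, P) = 215 - 144*P (Y(x, P) = -144*P + 215 = 215 - 144*P)
sqrt(Y(32, 53 - 1*30) + 15556) = sqrt((215 - 144*(53 - 1*30)) + 15556) = sqrt((215 - 144*(53 - 30)) + 15556) = sqrt((215 - 144*23) + 15556) = sqrt((215 - 3312) + 15556) = sqrt(-3097 + 15556) = sqrt(12459)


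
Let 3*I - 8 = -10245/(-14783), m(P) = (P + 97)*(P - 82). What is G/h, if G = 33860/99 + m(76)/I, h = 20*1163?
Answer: -103038599/147961407330 ≈ -0.00069639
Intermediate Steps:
m(P) = (-82 + P)*(97 + P) (m(P) = (97 + P)*(-82 + P) = (-82 + P)*(97 + P))
I = 128509/44349 (I = 8/3 + (-10245/(-14783))/3 = 8/3 + (-10245*(-1/14783))/3 = 8/3 + (⅓)*(10245/14783) = 8/3 + 3415/14783 = 128509/44349 ≈ 2.8977)
h = 23260
G = -206077198/12722391 (G = 33860/99 + (-7954 + 76² + 15*76)/(128509/44349) = 33860*(1/99) + (-7954 + 5776 + 1140)*(44349/128509) = 33860/99 - 1038*44349/128509 = 33860/99 - 46034262/128509 = -206077198/12722391 ≈ -16.198)
G/h = -206077198/12722391/23260 = -206077198/12722391*1/23260 = -103038599/147961407330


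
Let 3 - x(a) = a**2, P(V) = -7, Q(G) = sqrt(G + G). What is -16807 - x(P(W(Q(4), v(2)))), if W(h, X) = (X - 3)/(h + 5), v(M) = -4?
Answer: -16761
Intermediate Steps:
Q(G) = sqrt(2)*sqrt(G) (Q(G) = sqrt(2*G) = sqrt(2)*sqrt(G))
W(h, X) = (-3 + X)/(5 + h)
x(a) = 3 - a**2
-16807 - x(P(W(Q(4), v(2)))) = -16807 - (3 - 1*(-7)**2) = -16807 - (3 - 1*49) = -16807 - (3 - 49) = -16807 - 1*(-46) = -16807 + 46 = -16761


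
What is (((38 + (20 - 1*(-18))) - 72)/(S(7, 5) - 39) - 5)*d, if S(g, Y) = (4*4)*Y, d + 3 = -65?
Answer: 13668/41 ≈ 333.37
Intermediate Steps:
d = -68 (d = -3 - 65 = -68)
S(g, Y) = 16*Y
(((38 + (20 - 1*(-18))) - 72)/(S(7, 5) - 39) - 5)*d = (((38 + (20 - 1*(-18))) - 72)/(16*5 - 39) - 5)*(-68) = (((38 + (20 + 18)) - 72)/(80 - 39) - 5)*(-68) = (((38 + 38) - 72)/41 - 5)*(-68) = ((76 - 72)*(1/41) - 5)*(-68) = (4*(1/41) - 5)*(-68) = (4/41 - 5)*(-68) = -201/41*(-68) = 13668/41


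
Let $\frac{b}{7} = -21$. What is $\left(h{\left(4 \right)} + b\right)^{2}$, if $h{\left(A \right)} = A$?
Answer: $20449$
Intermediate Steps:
$b = -147$ ($b = 7 \left(-21\right) = -147$)
$\left(h{\left(4 \right)} + b\right)^{2} = \left(4 - 147\right)^{2} = \left(-143\right)^{2} = 20449$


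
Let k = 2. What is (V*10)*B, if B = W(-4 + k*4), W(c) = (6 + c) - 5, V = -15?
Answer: -750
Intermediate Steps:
W(c) = 1 + c
B = 5 (B = 1 + (-4 + 2*4) = 1 + (-4 + 8) = 1 + 4 = 5)
(V*10)*B = -15*10*5 = -150*5 = -750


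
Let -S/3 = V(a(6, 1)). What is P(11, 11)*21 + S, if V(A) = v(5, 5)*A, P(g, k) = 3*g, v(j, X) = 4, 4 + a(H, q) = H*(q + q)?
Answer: 597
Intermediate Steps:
a(H, q) = -4 + 2*H*q (a(H, q) = -4 + H*(q + q) = -4 + H*(2*q) = -4 + 2*H*q)
V(A) = 4*A
S = -96 (S = -12*(-4 + 2*6*1) = -12*(-4 + 12) = -12*8 = -3*32 = -96)
P(11, 11)*21 + S = (3*11)*21 - 96 = 33*21 - 96 = 693 - 96 = 597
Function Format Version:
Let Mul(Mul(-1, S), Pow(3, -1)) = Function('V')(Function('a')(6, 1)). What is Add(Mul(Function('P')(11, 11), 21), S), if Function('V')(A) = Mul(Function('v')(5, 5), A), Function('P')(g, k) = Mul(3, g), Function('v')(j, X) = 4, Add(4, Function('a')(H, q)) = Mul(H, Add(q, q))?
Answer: 597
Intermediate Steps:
Function('a')(H, q) = Add(-4, Mul(2, H, q)) (Function('a')(H, q) = Add(-4, Mul(H, Add(q, q))) = Add(-4, Mul(H, Mul(2, q))) = Add(-4, Mul(2, H, q)))
Function('V')(A) = Mul(4, A)
S = -96 (S = Mul(-3, Mul(4, Add(-4, Mul(2, 6, 1)))) = Mul(-3, Mul(4, Add(-4, 12))) = Mul(-3, Mul(4, 8)) = Mul(-3, 32) = -96)
Add(Mul(Function('P')(11, 11), 21), S) = Add(Mul(Mul(3, 11), 21), -96) = Add(Mul(33, 21), -96) = Add(693, -96) = 597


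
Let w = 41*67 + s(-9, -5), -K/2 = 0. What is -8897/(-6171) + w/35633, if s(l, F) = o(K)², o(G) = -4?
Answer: 334077274/219891243 ≈ 1.5193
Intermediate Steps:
K = 0 (K = -2*0 = 0)
s(l, F) = 16 (s(l, F) = (-4)² = 16)
w = 2763 (w = 41*67 + 16 = 2747 + 16 = 2763)
-8897/(-6171) + w/35633 = -8897/(-6171) + 2763/35633 = -8897*(-1/6171) + 2763*(1/35633) = 8897/6171 + 2763/35633 = 334077274/219891243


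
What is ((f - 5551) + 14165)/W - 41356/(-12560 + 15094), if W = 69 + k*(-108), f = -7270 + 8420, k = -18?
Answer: -4179118/364353 ≈ -11.470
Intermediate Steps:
f = 1150
W = 2013 (W = 69 - 18*(-108) = 69 + 1944 = 2013)
((f - 5551) + 14165)/W - 41356/(-12560 + 15094) = ((1150 - 5551) + 14165)/2013 - 41356/(-12560 + 15094) = (-4401 + 14165)*(1/2013) - 41356/2534 = 9764*(1/2013) - 41356*1/2534 = 9764/2013 - 2954/181 = -4179118/364353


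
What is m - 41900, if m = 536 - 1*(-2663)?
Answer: -38701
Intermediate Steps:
m = 3199 (m = 536 + 2663 = 3199)
m - 41900 = 3199 - 41900 = -38701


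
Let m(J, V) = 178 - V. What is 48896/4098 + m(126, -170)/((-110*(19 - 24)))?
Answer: 7079726/563475 ≈ 12.564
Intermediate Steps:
48896/4098 + m(126, -170)/((-110*(19 - 24))) = 48896/4098 + (178 - 1*(-170))/((-110*(19 - 24))) = 48896*(1/4098) + (178 + 170)/((-110*(-5))) = 24448/2049 + 348/550 = 24448/2049 + 348*(1/550) = 24448/2049 + 174/275 = 7079726/563475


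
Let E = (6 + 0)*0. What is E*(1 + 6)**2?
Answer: 0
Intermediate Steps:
E = 0 (E = 6*0 = 0)
E*(1 + 6)**2 = 0*(1 + 6)**2 = 0*7**2 = 0*49 = 0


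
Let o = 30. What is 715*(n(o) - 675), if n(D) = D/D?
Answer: -481910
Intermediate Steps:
n(D) = 1
715*(n(o) - 675) = 715*(1 - 675) = 715*(-674) = -481910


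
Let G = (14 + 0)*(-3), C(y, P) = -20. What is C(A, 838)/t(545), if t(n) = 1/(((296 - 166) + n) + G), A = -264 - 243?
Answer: -12660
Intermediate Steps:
A = -507
G = -42 (G = 14*(-3) = -42)
t(n) = 1/(88 + n) (t(n) = 1/(((296 - 166) + n) - 42) = 1/((130 + n) - 42) = 1/(88 + n))
C(A, 838)/t(545) = -20/(1/(88 + 545)) = -20/(1/633) = -20/1/633 = -20*633 = -12660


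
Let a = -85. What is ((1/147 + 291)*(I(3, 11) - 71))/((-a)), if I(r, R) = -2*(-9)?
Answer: -2267234/12495 ≈ -181.45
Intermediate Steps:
I(r, R) = 18
((1/147 + 291)*(I(3, 11) - 71))/((-a)) = ((1/147 + 291)*(18 - 71))/((-1*(-85))) = ((1/147 + 291)*(-53))/85 = ((42778/147)*(-53))*(1/85) = -2267234/147*1/85 = -2267234/12495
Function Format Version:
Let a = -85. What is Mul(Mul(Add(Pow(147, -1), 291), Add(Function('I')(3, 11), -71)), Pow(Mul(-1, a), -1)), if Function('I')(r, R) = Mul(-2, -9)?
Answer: Rational(-2267234, 12495) ≈ -181.45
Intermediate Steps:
Function('I')(r, R) = 18
Mul(Mul(Add(Pow(147, -1), 291), Add(Function('I')(3, 11), -71)), Pow(Mul(-1, a), -1)) = Mul(Mul(Add(Pow(147, -1), 291), Add(18, -71)), Pow(Mul(-1, -85), -1)) = Mul(Mul(Add(Rational(1, 147), 291), -53), Pow(85, -1)) = Mul(Mul(Rational(42778, 147), -53), Rational(1, 85)) = Mul(Rational(-2267234, 147), Rational(1, 85)) = Rational(-2267234, 12495)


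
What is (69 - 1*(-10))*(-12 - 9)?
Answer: -1659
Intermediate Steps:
(69 - 1*(-10))*(-12 - 9) = (69 + 10)*(-21) = 79*(-21) = -1659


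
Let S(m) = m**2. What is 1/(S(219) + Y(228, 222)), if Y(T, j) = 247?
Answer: 1/48208 ≈ 2.0743e-5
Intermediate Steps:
1/(S(219) + Y(228, 222)) = 1/(219**2 + 247) = 1/(47961 + 247) = 1/48208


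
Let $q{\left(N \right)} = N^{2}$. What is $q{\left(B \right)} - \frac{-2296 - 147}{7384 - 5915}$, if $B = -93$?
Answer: $\frac{12707824}{1469} \approx 8650.7$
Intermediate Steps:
$q{\left(B \right)} - \frac{-2296 - 147}{7384 - 5915} = \left(-93\right)^{2} - \frac{-2296 - 147}{7384 - 5915} = 8649 - - \frac{2443}{1469} = 8649 + \frac{2443}{1469} = \frac{12707824}{1469}$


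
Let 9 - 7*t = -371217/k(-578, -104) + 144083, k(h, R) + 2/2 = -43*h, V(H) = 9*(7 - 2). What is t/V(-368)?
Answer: -102294283/223677 ≈ -457.33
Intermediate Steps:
V(H) = 45 (V(H) = 9*5 = 45)
k(h, R) = -1 - 43*h
t = -511471415/24853 (t = 9/7 - (-371217/(-1 - 43*(-578)) + 144083)/7 = 9/7 - (-371217/(-1 + 24854) + 144083)/7 = 9/7 - (-371217/24853 + 144083)/7 = 9/7 - 1/7*3580523582/24853 = 9/7 - 3580523582/173971 = -511471415/24853 ≈ -20580.)
t/V(-368) = -511471415/24853/45 = -511471415/24853*1/45 = -102294283/223677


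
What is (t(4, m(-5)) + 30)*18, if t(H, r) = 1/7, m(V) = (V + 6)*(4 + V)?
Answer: 3798/7 ≈ 542.57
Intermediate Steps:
m(V) = (4 + V)*(6 + V) (m(V) = (6 + V)*(4 + V) = (4 + V)*(6 + V))
t(H, r) = ⅐ (t(H, r) = 1*(⅐) = ⅐)
(t(4, m(-5)) + 30)*18 = (⅐ + 30)*18 = (211/7)*18 = 3798/7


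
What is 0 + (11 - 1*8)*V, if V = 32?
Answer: 96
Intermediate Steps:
0 + (11 - 1*8)*V = 0 + (11 - 1*8)*32 = 0 + (11 - 8)*32 = 0 + 3*32 = 0 + 96 = 96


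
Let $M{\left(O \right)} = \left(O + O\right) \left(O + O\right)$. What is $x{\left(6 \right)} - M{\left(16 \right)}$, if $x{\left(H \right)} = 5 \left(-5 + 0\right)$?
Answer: $-1049$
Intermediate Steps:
$M{\left(O \right)} = 4 O^{2}$ ($M{\left(O \right)} = 2 O 2 O = 4 O^{2}$)
$x{\left(H \right)} = -25$ ($x{\left(H \right)} = 5 \left(-5\right) = -25$)
$x{\left(6 \right)} - M{\left(16 \right)} = -25 - 4 \cdot 16^{2} = -25 - 4 \cdot 256 = -25 - 1024 = -1049$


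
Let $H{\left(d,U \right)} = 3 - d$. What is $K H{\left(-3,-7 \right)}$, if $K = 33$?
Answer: $198$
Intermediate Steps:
$K H{\left(-3,-7 \right)} = 33 \left(3 - -3\right) = 33 \left(3 + 3\right) = 33 \cdot 6 = 198$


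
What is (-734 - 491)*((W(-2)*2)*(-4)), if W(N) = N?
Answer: -19600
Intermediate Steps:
(-734 - 491)*((W(-2)*2)*(-4)) = (-734 - 491)*(-2*2*(-4)) = -(-4900)*(-4) = -1225*16 = -19600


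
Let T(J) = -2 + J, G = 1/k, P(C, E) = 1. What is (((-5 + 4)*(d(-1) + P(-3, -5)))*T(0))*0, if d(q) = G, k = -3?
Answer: 0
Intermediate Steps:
G = -⅓ (G = 1/(-3) = -⅓ ≈ -0.33333)
d(q) = -⅓
(((-5 + 4)*(d(-1) + P(-3, -5)))*T(0))*0 = (((-5 + 4)*(-⅓ + 1))*(-2 + 0))*0 = (-1*⅔*(-2))*0 = -⅔*(-2)*0 = (4/3)*0 = 0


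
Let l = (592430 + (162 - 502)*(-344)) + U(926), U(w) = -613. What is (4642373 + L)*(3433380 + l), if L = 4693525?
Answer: 38670755251986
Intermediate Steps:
l = 708777 (l = (592430 + (162 - 502)*(-344)) - 613 = (592430 - 340*(-344)) - 613 = (592430 + 116960) - 613 = 709390 - 613 = 708777)
(4642373 + L)*(3433380 + l) = (4642373 + 4693525)*(3433380 + 708777) = 9335898*4142157 = 38670755251986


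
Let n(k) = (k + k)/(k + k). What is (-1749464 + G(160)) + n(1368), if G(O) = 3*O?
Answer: -1748983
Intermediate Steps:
n(k) = 1 (n(k) = (2*k)/((2*k)) = (2*k)*(1/(2*k)) = 1)
(-1749464 + G(160)) + n(1368) = (-1749464 + 3*160) + 1 = (-1749464 + 480) + 1 = -1748984 + 1 = -1748983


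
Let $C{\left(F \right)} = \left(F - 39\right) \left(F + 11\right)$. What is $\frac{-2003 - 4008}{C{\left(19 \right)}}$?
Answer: $\frac{6011}{600} \approx 10.018$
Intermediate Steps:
$C{\left(F \right)} = \left(-39 + F\right) \left(11 + F\right)$
$\frac{-2003 - 4008}{C{\left(19 \right)}} = \frac{-2003 - 4008}{-429 + 19^{2} - 532} = - \frac{6011}{-429 + 361 - 532} = - \frac{6011}{-600} = \left(-6011\right) \left(- \frac{1}{600}\right) = \frac{6011}{600}$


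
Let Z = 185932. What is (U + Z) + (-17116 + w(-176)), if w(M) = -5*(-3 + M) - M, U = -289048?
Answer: -119161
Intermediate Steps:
w(M) = 15 - 6*M (w(M) = (15 - 5*M) - M = 15 - 6*M)
(U + Z) + (-17116 + w(-176)) = (-289048 + 185932) + (-17116 + (15 - 6*(-176))) = -103116 + (-17116 + (15 + 1056)) = -103116 + (-17116 + 1071) = -103116 - 16045 = -119161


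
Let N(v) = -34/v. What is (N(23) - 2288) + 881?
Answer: -32395/23 ≈ -1408.5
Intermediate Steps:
(N(23) - 2288) + 881 = (-34/23 - 2288) + 881 = -52658/23 + 881 = -32395/23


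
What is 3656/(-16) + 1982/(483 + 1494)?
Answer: -899525/3954 ≈ -227.50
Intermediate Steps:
3656/(-16) + 1982/(483 + 1494) = 3656*(-1/16) + 1982/1977 = -457/2 + 1982*(1/1977) = -457/2 + 1982/1977 = -899525/3954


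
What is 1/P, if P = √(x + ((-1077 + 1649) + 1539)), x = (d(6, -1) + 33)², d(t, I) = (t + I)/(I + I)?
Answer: 2*√12165/12165 ≈ 0.018133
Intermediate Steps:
d(t, I) = (I + t)/(2*I) (d(t, I) = (I + t)/((2*I)) = (I + t)*(1/(2*I)) = (I + t)/(2*I))
x = 3721/4 (x = ((½)*(-1 + 6)/(-1) + 33)² = ((½)*(-1)*5 + 33)² = (-5/2 + 33)² = (61/2)² = 3721/4 ≈ 930.25)
P = √12165/2 (P = √(3721/4 + ((-1077 + 1649) + 1539)) = √(3721/4 + (572 + 1539)) = √(3721/4 + 2111) = √(12165/4) = √12165/2 ≈ 55.148)
1/P = 1/(√12165/2) = 2*√12165/12165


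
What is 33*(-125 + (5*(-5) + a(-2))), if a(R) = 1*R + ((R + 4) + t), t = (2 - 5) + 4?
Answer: -4917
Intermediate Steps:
t = 1 (t = -3 + 4 = 1)
a(R) = 5 + 2*R (a(R) = 1*R + ((R + 4) + 1) = R + ((4 + R) + 1) = R + (5 + R) = 5 + 2*R)
33*(-125 + (5*(-5) + a(-2))) = 33*(-125 + (5*(-5) + (5 + 2*(-2)))) = 33*(-125 + (-25 + (5 - 4))) = 33*(-125 + (-25 + 1)) = 33*(-125 - 24) = 33*(-149) = -4917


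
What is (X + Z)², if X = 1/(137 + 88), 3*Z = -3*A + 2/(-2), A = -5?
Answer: 1104601/50625 ≈ 21.819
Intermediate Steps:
Z = 14/3 (Z = (-3*(-5) + 2/(-2))/3 = (15 + 2*(-½))/3 = (15 - 1)/3 = (⅓)*14 = 14/3 ≈ 4.6667)
X = 1/225 ≈ 0.0044444
(X + Z)² = (1/225 + 14/3)² = (1051/225)² = 1104601/50625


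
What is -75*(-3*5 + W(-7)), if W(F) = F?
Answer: 1650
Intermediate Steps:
-75*(-3*5 + W(-7)) = -75*(-3*5 - 7) = -75*(-15 - 7) = -75*(-22) = 1650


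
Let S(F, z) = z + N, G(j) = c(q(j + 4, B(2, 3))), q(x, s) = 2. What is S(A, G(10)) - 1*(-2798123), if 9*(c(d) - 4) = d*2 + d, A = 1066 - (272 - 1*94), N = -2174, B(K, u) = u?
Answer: 8387861/3 ≈ 2.7960e+6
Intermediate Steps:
A = 888 (A = 1066 - (272 - 94) = 1066 - 1*178 = 1066 - 178 = 888)
c(d) = 4 + d/3 (c(d) = 4 + (d*2 + d)/9 = 4 + (2*d + d)/9 = 4 + (3*d)/9 = 4 + d/3)
G(j) = 14/3 (G(j) = 4 + (⅓)*2 = 4 + ⅔ = 14/3)
S(F, z) = -2174 + z (S(F, z) = z - 2174 = -2174 + z)
S(A, G(10)) - 1*(-2798123) = (-2174 + 14/3) - 1*(-2798123) = -6508/3 + 2798123 = 8387861/3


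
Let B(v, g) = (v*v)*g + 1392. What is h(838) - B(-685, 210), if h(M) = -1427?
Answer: -98540069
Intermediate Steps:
B(v, g) = 1392 + g*v² (B(v, g) = v²*g + 1392 = g*v² + 1392 = 1392 + g*v²)
h(838) - B(-685, 210) = -1427 - (1392 + 210*(-685)²) = -1427 - (1392 + 210*469225) = -1427 - (1392 + 98537250) = -1427 - 1*98538642 = -1427 - 98538642 = -98540069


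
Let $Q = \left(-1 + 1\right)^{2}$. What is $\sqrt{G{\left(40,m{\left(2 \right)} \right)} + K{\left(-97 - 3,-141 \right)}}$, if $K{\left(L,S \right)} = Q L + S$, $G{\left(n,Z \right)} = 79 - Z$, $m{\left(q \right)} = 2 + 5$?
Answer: $i \sqrt{69} \approx 8.3066 i$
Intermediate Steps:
$m{\left(q \right)} = 7$
$Q = 0$ ($Q = 0^{2} = 0$)
$K{\left(L,S \right)} = S$ ($K{\left(L,S \right)} = 0 L + S = 0 + S = S$)
$\sqrt{G{\left(40,m{\left(2 \right)} \right)} + K{\left(-97 - 3,-141 \right)}} = \sqrt{\left(79 - 7\right) - 141} = \sqrt{72 - 141} = \sqrt{-69} = i \sqrt{69}$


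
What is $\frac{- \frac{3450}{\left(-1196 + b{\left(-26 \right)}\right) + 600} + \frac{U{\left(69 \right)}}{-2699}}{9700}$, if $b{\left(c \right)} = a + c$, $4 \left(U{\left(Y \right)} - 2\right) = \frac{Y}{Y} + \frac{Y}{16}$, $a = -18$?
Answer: $\frac{465471}{837769600} \approx 0.00055561$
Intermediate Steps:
$U{\left(Y \right)} = \frac{9}{4} + \frac{Y}{64}$ ($U{\left(Y \right)} = 2 + \frac{\frac{Y}{Y} + \frac{Y}{16}}{4} = 2 + \frac{1 + Y \frac{1}{16}}{4} = 2 + \frac{1 + \frac{Y}{16}}{4} = 2 + \left(\frac{1}{4} + \frac{Y}{64}\right) = \frac{9}{4} + \frac{Y}{64}$)
$b{\left(c \right)} = -18 + c$
$\frac{- \frac{3450}{\left(-1196 + b{\left(-26 \right)}\right) + 600} + \frac{U{\left(69 \right)}}{-2699}}{9700} = \frac{- \frac{3450}{\left(-1196 - 44\right) + 600} + \frac{\frac{9}{4} + \frac{1}{64} \cdot 69}{-2699}}{9700} = \left(- \frac{3450}{\left(-1196 - 44\right) + 600} + \left(\frac{9}{4} + \frac{69}{64}\right) \left(- \frac{1}{2699}\right)\right) \frac{1}{9700} = \left(- \frac{3450}{-1240 + 600} + \frac{213}{64} \left(- \frac{1}{2699}\right)\right) \frac{1}{9700} = \left(- \frac{3450}{-640} - \frac{213}{172736}\right) \frac{1}{9700} = \left(\left(-3450\right) \left(- \frac{1}{640}\right) - \frac{213}{172736}\right) \frac{1}{9700} = \left(\frac{345}{64} - \frac{213}{172736}\right) \frac{1}{9700} = \frac{465471}{86368} \cdot \frac{1}{9700} = \frac{465471}{837769600}$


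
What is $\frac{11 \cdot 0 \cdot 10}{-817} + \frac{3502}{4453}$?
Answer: $\frac{3502}{4453} \approx 0.78644$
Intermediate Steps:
$\frac{11 \cdot 0 \cdot 10}{-817} + \frac{3502}{4453} = 0 \cdot 10 \left(- \frac{1}{817}\right) + 3502 \cdot \frac{1}{4453} = 0 \left(- \frac{1}{817}\right) + \frac{3502}{4453} = 0 + \frac{3502}{4453} = \frac{3502}{4453}$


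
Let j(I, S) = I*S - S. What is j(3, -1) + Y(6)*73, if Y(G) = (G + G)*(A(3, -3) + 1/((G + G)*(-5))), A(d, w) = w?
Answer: -13223/5 ≈ -2644.6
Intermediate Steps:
j(I, S) = -S + I*S
Y(G) = 2*G*(-3 - 1/(10*G)) (Y(G) = (G + G)*(-3 + 1/((G + G)*(-5))) = (2*G)*(-3 - 1/5/(2*G)) = (2*G)*(-3 + (1/(2*G))*(-1/5)) = (2*G)*(-3 - 1/(10*G)) = 2*G*(-3 - 1/(10*G)))
j(3, -1) + Y(6)*73 = -(-1 + 3) + (-1/5 - 6*6)*73 = -1*2 + (-1/5 - 36)*73 = -2 - 181/5*73 = -2 - 13213/5 = -13223/5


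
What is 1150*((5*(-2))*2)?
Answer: -23000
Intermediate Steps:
1150*((5*(-2))*2) = 1150*(-10*2) = 1150*(-20) = -23000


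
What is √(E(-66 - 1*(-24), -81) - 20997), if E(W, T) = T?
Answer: 3*I*√2342 ≈ 145.18*I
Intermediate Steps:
√(E(-66 - 1*(-24), -81) - 20997) = √(-81 - 20997) = √(-21078) = 3*I*√2342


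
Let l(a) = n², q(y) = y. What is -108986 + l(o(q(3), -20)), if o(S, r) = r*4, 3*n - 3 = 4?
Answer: -980825/9 ≈ -1.0898e+5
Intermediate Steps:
n = 7/3 (n = 1 + (⅓)*4 = 1 + 4/3 = 7/3 ≈ 2.3333)
o(S, r) = 4*r
l(a) = 49/9 (l(a) = (7/3)² = 49/9)
-108986 + l(o(q(3), -20)) = -108986 + 49/9 = -980825/9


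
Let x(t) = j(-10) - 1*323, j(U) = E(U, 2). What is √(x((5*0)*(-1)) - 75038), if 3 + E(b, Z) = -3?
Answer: I*√75367 ≈ 274.53*I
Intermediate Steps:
E(b, Z) = -6 (E(b, Z) = -3 - 3 = -6)
j(U) = -6
x(t) = -329 (x(t) = -6 - 1*323 = -6 - 323 = -329)
√(x((5*0)*(-1)) - 75038) = √(-329 - 75038) = √(-75367) = I*√75367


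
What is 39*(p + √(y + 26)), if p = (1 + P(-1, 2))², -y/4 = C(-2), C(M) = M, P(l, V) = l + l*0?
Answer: 39*√34 ≈ 227.41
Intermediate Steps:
P(l, V) = l (P(l, V) = l + 0 = l)
y = 8 (y = -4*(-2) = 8)
p = 0 (p = (1 - 1)² = 0² = 0)
39*(p + √(y + 26)) = 39*(0 + √(8 + 26)) = 39*(0 + √34) = 39*√34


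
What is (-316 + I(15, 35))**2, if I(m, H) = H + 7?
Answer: 75076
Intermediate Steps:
I(m, H) = 7 + H
(-316 + I(15, 35))**2 = (-316 + (7 + 35))**2 = (-316 + 42)**2 = (-274)**2 = 75076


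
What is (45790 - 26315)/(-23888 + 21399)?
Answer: -1025/131 ≈ -7.8244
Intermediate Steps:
(45790 - 26315)/(-23888 + 21399) = 19475/(-2489) = 19475*(-1/2489) = -1025/131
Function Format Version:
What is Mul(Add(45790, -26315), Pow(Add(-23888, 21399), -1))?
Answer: Rational(-1025, 131) ≈ -7.8244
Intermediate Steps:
Mul(Add(45790, -26315), Pow(Add(-23888, 21399), -1)) = Mul(19475, Pow(-2489, -1)) = Mul(19475, Rational(-1, 2489)) = Rational(-1025, 131)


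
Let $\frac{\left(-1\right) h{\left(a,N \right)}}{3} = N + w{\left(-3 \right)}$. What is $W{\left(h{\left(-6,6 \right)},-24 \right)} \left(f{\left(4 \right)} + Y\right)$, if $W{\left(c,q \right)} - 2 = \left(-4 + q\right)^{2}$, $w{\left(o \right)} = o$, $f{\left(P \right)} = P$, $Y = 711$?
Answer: $561990$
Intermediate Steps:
$h{\left(a,N \right)} = 9 - 3 N$ ($h{\left(a,N \right)} = - 3 \left(N - 3\right) = - 3 \left(-3 + N\right) = 9 - 3 N$)
$W{\left(c,q \right)} = 2 + \left(-4 + q\right)^{2}$
$W{\left(h{\left(-6,6 \right)},-24 \right)} \left(f{\left(4 \right)} + Y\right) = \left(2 + \left(-4 - 24\right)^{2}\right) \left(4 + 711\right) = \left(2 + \left(-28\right)^{2}\right) 715 = \left(2 + 784\right) 715 = 786 \cdot 715 = 561990$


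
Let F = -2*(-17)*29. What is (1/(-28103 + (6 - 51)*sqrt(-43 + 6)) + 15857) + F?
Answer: 13303503045059/789853534 + 45*I*sqrt(37)/789853534 ≈ 16843.0 + 3.4655e-7*I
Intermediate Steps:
F = 986 (F = 34*29 = 986)
(1/(-28103 + (6 - 51)*sqrt(-43 + 6)) + 15857) + F = (1/(-28103 + (6 - 51)*sqrt(-43 + 6)) + 15857) + 986 = (1/(-28103 - 45*I*sqrt(37)) + 15857) + 986 = (15857 + 1/(-28103 - 45*I*sqrt(37))) + 986 = 16843 + 1/(-28103 - 45*I*sqrt(37))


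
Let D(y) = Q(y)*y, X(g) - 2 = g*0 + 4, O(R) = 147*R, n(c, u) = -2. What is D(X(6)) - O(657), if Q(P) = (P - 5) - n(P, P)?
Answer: -96561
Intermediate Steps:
X(g) = 6 (X(g) = 2 + (g*0 + 4) = 2 + (0 + 4) = 2 + 4 = 6)
Q(P) = -3 + P (Q(P) = (P - 5) - 1*(-2) = (-5 + P) + 2 = -3 + P)
D(y) = y*(-3 + y) (D(y) = (-3 + y)*y = y*(-3 + y))
D(X(6)) - O(657) = 6*(-3 + 6) - 147*657 = 6*3 - 1*96579 = 18 - 96579 = -96561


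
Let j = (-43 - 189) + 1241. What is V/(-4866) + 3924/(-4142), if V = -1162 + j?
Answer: -28227/30818 ≈ -0.91593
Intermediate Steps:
j = 1009 (j = -232 + 1241 = 1009)
V = -153 (V = -1162 + 1009 = -153)
V/(-4866) + 3924/(-4142) = -153/(-4866) + 3924/(-4142) = -153*(-1/4866) + 3924*(-1/4142) = 51/1622 - 18/19 = -28227/30818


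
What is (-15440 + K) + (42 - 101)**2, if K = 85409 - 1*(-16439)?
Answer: 89889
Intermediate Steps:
K = 101848 (K = 85409 + 16439 = 101848)
(-15440 + K) + (42 - 101)**2 = (-15440 + 101848) + (42 - 101)**2 = 86408 + (-59)**2 = 86408 + 3481 = 89889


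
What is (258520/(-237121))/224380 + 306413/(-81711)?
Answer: -815139456476473/217372545633789 ≈ -3.7500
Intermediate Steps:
(258520/(-237121))/224380 + 306413/(-81711) = (258520*(-1/237121))*(1/224380) + 306413*(-1/81711) = -258520/237121*1/224380 - 306413/81711 = -12926/2660260499 - 306413/81711 = -815139456476473/217372545633789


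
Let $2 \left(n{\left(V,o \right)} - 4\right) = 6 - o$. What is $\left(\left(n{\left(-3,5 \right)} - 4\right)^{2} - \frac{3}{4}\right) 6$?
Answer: $-3$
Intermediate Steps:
$n{\left(V,o \right)} = 7 - \frac{o}{2}$ ($n{\left(V,o \right)} = 4 + \frac{6 - o}{2} = 4 - \left(-3 + \frac{o}{2}\right) = 7 - \frac{o}{2}$)
$\left(\left(n{\left(-3,5 \right)} - 4\right)^{2} - \frac{3}{4}\right) 6 = \left(\left(\left(7 - \frac{5}{2}\right) - 4\right)^{2} - \frac{3}{4}\right) 6 = \left(\left(\frac{9}{2} - 4\right)^{2} - \frac{3}{4}\right) 6 = \left(\left(\frac{1}{2}\right)^{2} - \frac{3}{4}\right) 6 = \left(\frac{1}{4} - \frac{3}{4}\right) 6 = \left(- \frac{1}{2}\right) 6 = -3$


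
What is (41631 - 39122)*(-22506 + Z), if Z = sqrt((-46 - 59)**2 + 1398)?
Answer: -56467554 + 2509*sqrt(12423) ≈ -5.6188e+7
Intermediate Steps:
Z = sqrt(12423) (Z = sqrt((-105)**2 + 1398) = sqrt(11025 + 1398) = sqrt(12423) ≈ 111.46)
(41631 - 39122)*(-22506 + Z) = (41631 - 39122)*(-22506 + sqrt(12423)) = 2509*(-22506 + sqrt(12423)) = -56467554 + 2509*sqrt(12423)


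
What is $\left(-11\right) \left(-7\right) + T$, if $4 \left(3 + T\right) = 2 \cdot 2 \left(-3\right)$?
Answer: $71$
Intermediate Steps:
$T = -6$ ($T = -3 + \frac{2 \cdot 2 \left(-3\right)}{4} = -3 + \frac{4 \left(-3\right)}{4} = -3 + \frac{1}{4} \left(-12\right) = -3 - 3 = -6$)
$\left(-11\right) \left(-7\right) + T = \left(-11\right) \left(-7\right) - 6 = 77 - 6 = 71$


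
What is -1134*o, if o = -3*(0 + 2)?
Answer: 6804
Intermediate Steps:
o = -6 (o = -3*2 = -6)
-1134*o = -1134*(-6) = 6804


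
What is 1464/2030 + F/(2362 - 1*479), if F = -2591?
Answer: -25541/39005 ≈ -0.65481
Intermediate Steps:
1464/2030 + F/(2362 - 1*479) = 1464/2030 - 2591/(2362 - 1*479) = 1464*(1/2030) - 2591/(2362 - 479) = 732/1015 - 2591/1883 = -25541/39005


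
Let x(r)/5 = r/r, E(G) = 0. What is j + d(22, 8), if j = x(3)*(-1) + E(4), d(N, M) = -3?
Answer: -8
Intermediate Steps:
x(r) = 5 (x(r) = 5*(r/r) = 5*1 = 5)
j = -5 (j = 5*(-1) + 0 = -5 + 0 = -5)
j + d(22, 8) = -5 - 3 = -8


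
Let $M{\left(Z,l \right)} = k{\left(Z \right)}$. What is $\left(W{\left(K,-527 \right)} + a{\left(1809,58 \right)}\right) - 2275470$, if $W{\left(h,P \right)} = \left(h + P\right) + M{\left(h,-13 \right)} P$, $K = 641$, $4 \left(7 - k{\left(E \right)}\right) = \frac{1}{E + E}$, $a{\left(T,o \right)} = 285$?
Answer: $- \frac{11685480753}{5128} \approx -2.2788 \cdot 10^{6}$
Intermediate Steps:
$k{\left(E \right)} = 7 - \frac{1}{8 E}$ ($k{\left(E \right)} = 7 - \frac{1}{4 \left(E + E\right)} = 7 - \frac{1}{4 \cdot 2 E} = 7 - \frac{\frac{1}{2} \frac{1}{E}}{4} = 7 - \frac{1}{8 E}$)
$M{\left(Z,l \right)} = 7 - \frac{1}{8 Z}$
$W{\left(h,P \right)} = P + h + P \left(7 - \frac{1}{8 h}\right)$ ($W{\left(h,P \right)} = \left(h + P\right) + \left(7 - \frac{1}{8 h}\right) P = \left(P + h\right) + P \left(7 - \frac{1}{8 h}\right) = P + h + P \left(7 - \frac{1}{8 h}\right)$)
$\left(W{\left(K,-527 \right)} + a{\left(1809,58 \right)}\right) - 2275470 = \left(\left(641 + 8 \left(-527\right) - - \frac{527}{8 \cdot 641}\right) + 285\right) - 2275470 = \left(\left(641 - 4216 - \left(- \frac{527}{8}\right) \frac{1}{641}\right) + 285\right) - 2275470 = \left(\left(641 - 4216 + \frac{527}{5128}\right) + 285\right) - 2275470 = \left(- \frac{18332073}{5128} + 285\right) - 2275470 = - \frac{16870593}{5128} - 2275470 = - \frac{11685480753}{5128}$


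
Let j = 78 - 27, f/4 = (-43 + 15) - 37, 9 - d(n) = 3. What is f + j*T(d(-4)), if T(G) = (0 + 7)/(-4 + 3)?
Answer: -617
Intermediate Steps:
d(n) = 6 (d(n) = 9 - 1*3 = 9 - 3 = 6)
f = -260 (f = 4*((-43 + 15) - 37) = 4*(-28 - 37) = 4*(-65) = -260)
j = 51
T(G) = -7 (T(G) = 7/(-1) = 7*(-1) = -7)
f + j*T(d(-4)) = -260 + 51*(-7) = -260 - 357 = -617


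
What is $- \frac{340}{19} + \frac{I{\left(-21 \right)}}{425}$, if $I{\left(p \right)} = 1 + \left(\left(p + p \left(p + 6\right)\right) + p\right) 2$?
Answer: $- \frac{134107}{8075} \approx -16.608$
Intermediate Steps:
$I{\left(p \right)} = 1 + 4 p + 2 p \left(6 + p\right)$ ($I{\left(p \right)} = 1 + \left(\left(p + p \left(6 + p\right)\right) + p\right) 2 = 1 + \left(2 p + p \left(6 + p\right)\right) 2 = 1 + \left(4 p + 2 p \left(6 + p\right)\right) = 1 + 4 p + 2 p \left(6 + p\right)$)
$- \frac{340}{19} + \frac{I{\left(-21 \right)}}{425} = - \frac{340}{19} + \frac{1 + 2 \left(-21\right)^{2} + 16 \left(-21\right)}{425} = \left(-340\right) \frac{1}{19} + \left(1 + 2 \cdot 441 - 336\right) \frac{1}{425} = - \frac{340}{19} + \left(1 + 882 - 336\right) \frac{1}{425} = - \frac{340}{19} + 547 \cdot \frac{1}{425} = - \frac{340}{19} + \frac{547}{425} = - \frac{134107}{8075}$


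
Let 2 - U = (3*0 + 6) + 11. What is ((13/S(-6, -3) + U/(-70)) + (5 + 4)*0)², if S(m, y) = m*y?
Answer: 3481/3969 ≈ 0.87705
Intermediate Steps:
U = -15 (U = 2 - ((3*0 + 6) + 11) = 2 - ((0 + 6) + 11) = 2 - (6 + 11) = 2 - 1*17 = 2 - 17 = -15)
((13/S(-6, -3) + U/(-70)) + (5 + 4)*0)² = ((13/((-6*(-3))) - 15/(-70)) + (5 + 4)*0)² = ((13/18 - 15*(-1/70)) + 9*0)² = ((13*(1/18) + 3/14) + 0)² = ((13/18 + 3/14) + 0)² = (59/63 + 0)² = (59/63)² = 3481/3969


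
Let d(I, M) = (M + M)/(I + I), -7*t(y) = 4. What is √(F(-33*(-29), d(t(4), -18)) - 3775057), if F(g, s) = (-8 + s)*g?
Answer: I*√15010270/2 ≈ 1937.2*I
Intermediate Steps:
t(y) = -4/7 (t(y) = -⅐*4 = -4/7)
d(I, M) = M/I (d(I, M) = (2*M)/((2*I)) = (2*M)*(1/(2*I)) = M/I)
F(g, s) = g*(-8 + s)
√(F(-33*(-29), d(t(4), -18)) - 3775057) = √((-33*(-29))*(-8 - 18/(-4/7)) - 3775057) = √(957*(-8 - 18*(-7/4)) - 3775057) = √(957*(-8 + 63/2) - 3775057) = √(957*(47/2) - 3775057) = √(44979/2 - 3775057) = √(-7505135/2) = I*√15010270/2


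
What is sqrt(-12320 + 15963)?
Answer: sqrt(3643) ≈ 60.357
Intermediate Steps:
sqrt(-12320 + 15963) = sqrt(3643)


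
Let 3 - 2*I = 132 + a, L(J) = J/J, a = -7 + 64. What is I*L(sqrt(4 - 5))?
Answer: -93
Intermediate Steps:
a = 57
L(J) = 1
I = -93 (I = 3/2 - (132 + 57)/2 = 3/2 - 1/2*189 = 3/2 - 189/2 = -93)
I*L(sqrt(4 - 5)) = -93*1 = -93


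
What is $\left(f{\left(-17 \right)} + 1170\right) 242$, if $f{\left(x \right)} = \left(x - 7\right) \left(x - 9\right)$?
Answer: $434148$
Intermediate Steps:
$f{\left(x \right)} = \left(-9 + x\right) \left(-7 + x\right)$ ($f{\left(x \right)} = \left(-7 + x\right) \left(-9 + x\right) = \left(-9 + x\right) \left(-7 + x\right)$)
$\left(f{\left(-17 \right)} + 1170\right) 242 = \left(\left(63 + \left(-17\right)^{2} - -272\right) + 1170\right) 242 = \left(\left(63 + 289 + 272\right) + 1170\right) 242 = \left(624 + 1170\right) 242 = 1794 \cdot 242 = 434148$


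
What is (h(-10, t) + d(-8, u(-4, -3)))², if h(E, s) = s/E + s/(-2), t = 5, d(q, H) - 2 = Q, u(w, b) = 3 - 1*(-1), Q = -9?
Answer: 100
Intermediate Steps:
u(w, b) = 4 (u(w, b) = 3 + 1 = 4)
d(q, H) = -7 (d(q, H) = 2 - 9 = -7)
h(E, s) = -s/2 + s/E (h(E, s) = s/E + s*(-½) = s/E - s/2 = -s/2 + s/E)
(h(-10, t) + d(-8, u(-4, -3)))² = ((-½*5 + 5/(-10)) - 7)² = ((-5/2 + 5*(-⅒)) - 7)² = ((-5/2 - ½) - 7)² = (-3 - 7)² = (-10)² = 100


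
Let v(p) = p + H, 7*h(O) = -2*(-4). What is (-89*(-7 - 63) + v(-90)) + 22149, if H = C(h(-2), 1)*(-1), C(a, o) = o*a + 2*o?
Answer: 198001/7 ≈ 28286.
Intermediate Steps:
h(O) = 8/7 (h(O) = (-2*(-4))/7 = (⅐)*8 = 8/7)
C(a, o) = 2*o + a*o (C(a, o) = a*o + 2*o = 2*o + a*o)
H = -22/7 (H = (1*(2 + 8/7))*(-1) = (1*(22/7))*(-1) = (22/7)*(-1) = -22/7 ≈ -3.1429)
v(p) = -22/7 + p (v(p) = p - 22/7 = -22/7 + p)
(-89*(-7 - 63) + v(-90)) + 22149 = (-89*(-7 - 63) + (-22/7 - 90)) + 22149 = (-89*(-70) - 652/7) + 22149 = (6230 - 652/7) + 22149 = 42958/7 + 22149 = 198001/7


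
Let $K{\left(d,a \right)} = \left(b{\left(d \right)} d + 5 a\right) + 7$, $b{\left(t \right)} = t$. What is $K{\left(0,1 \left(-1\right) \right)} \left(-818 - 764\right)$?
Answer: $-3164$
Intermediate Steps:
$K{\left(d,a \right)} = 7 + d^{2} + 5 a$ ($K{\left(d,a \right)} = \left(d d + 5 a\right) + 7 = \left(d^{2} + 5 a\right) + 7 = 7 + d^{2} + 5 a$)
$K{\left(0,1 \left(-1\right) \right)} \left(-818 - 764\right) = \left(7 + 0^{2} + 5 \cdot 1 \left(-1\right)\right) \left(-818 - 764\right) = \left(7 + 0 + 5 \left(-1\right)\right) \left(-818 - 764\right) = \left(7 + 0 - 5\right) \left(-1582\right) = 2 \left(-1582\right) = -3164$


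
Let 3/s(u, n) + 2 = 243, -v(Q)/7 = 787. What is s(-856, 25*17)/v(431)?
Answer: -3/1327669 ≈ -2.2596e-6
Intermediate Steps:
v(Q) = -5509 (v(Q) = -7*787 = -5509)
s(u, n) = 3/241 (s(u, n) = 3/(-2 + 243) = 3/241)
s(-856, 25*17)/v(431) = (3/241)/(-5509) = (3/241)*(-1/5509) = -3/1327669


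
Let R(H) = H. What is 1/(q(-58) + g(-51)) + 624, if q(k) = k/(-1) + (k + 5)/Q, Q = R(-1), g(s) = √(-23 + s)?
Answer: 209043/335 - I*√74/12395 ≈ 624.01 - 0.00069402*I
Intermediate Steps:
Q = -1
q(k) = -5 - 2*k (q(k) = k/(-1) + (k + 5)/(-1) = k*(-1) + (5 + k)*(-1) = -k + (-5 - k) = -5 - 2*k)
1/(q(-58) + g(-51)) + 624 = 1/((-5 - 2*(-58)) + √(-23 - 51)) + 624 = 1/((-5 + 116) + √(-74)) + 624 = 1/(111 + I*√74) + 624 = 624 + 1/(111 + I*√74)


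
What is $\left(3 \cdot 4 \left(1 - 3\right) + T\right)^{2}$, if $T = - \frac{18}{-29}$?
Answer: $\frac{459684}{841} \approx 546.59$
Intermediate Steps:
$T = \frac{18}{29}$ ($T = \left(-18\right) \left(- \frac{1}{29}\right) = \frac{18}{29} \approx 0.62069$)
$\left(3 \cdot 4 \left(1 - 3\right) + T\right)^{2} = \left(3 \cdot 4 \left(1 - 3\right) + \frac{18}{29}\right)^{2} = \left(12 \left(-2\right) + \frac{18}{29}\right)^{2} = \left(-24 + \frac{18}{29}\right)^{2} = \left(- \frac{678}{29}\right)^{2} = \frac{459684}{841}$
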